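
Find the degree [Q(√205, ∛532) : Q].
[Q(√205, ∛532) : Q] = 6

Let L = Q(√205, ∛532). Since Q(√205) ⊂ L and [Q(√205):Q] = 2, the tower law gives 2 | [L:Q]. Likewise Q(∛532) ⊂ L with [Q(∛532):Q] = 3 (because 532 is not a perfect cube), so 3 | [L:Q]. As gcd(2,3) = 1, [L:Q] is divisible by 6. Conversely L is generated over Q by √205 and ∛532, so [L:Q] ≤ 2·3 = 6. Therefore [Q(√205, ∛532) : Q] = 6.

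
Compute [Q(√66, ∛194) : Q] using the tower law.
[Q(√66, ∛194) : Q] = 6

Let L = Q(√66, ∛194). Since Q(√66) ⊂ L and [Q(√66):Q] = 2, the tower law gives 2 | [L:Q]. Likewise Q(∛194) ⊂ L with [Q(∛194):Q] = 3 (because 194 is not a perfect cube), so 3 | [L:Q]. As gcd(2,3) = 1, [L:Q] is divisible by 6. Conversely L is generated over Q by √66 and ∛194, so [L:Q] ≤ 2·3 = 6. Therefore [Q(√66, ∛194) : Q] = 6.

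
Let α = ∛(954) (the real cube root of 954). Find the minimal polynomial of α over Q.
m_α(x) = x^3 - 954

α satisfies α^3 = 954, so x^3 - 954 annihilates α. By the rational root test, a rational root p/q (in lowest terms) of x^3 - 954 would satisfy p^3 = 954 q^3, forcing q = 1 and p^3 = 954; but 954 is not a perfect cube, contradiction. A monic cubic over Q with no rational root is irreducible (any nontrivial factorization would include a linear factor). Hence x^3 - 954 is the minimal polynomial of α, and in particular [Q(α):Q] = 3.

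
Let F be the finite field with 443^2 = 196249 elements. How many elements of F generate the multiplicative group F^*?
There are φ(196248) = 55296 primitive elements

F_q^* is cyclic of order q - 1 = 196248. A cyclic group of order m has exactly φ(m) generators. Here m = 196248 = 2^3 · 3 · 13 · 17 · 37, so the number of primitive elements is φ(196248) = 55296.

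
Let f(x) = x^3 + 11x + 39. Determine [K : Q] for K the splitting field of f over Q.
[K : Q] = 6

By the rational root test, any rational root of the monic integer polynomial f(x) = x^3 + 11x + 39 must be an integer dividing the constant term 39, i.e. one of ±{1, 3, 13, 39}. Evaluating: f(1) = 51, f(-1) = 27, f(3) = 99, f(-3) = -21, f(13) = 2379, f(-13) = -2301, f(39) = 59787, f(-39) = -59709; none is 0, so f has no rational root and is therefore irreducible over Q (a cubic with no linear factor over a field is irreducible). For an irreducible cubic, the Galois group is A_3 or S_3 according as the discriminant disc(f) = -4a^3 - 27b^2 = -4·(11)^3 - 27·(39)^2 = -46391 is or is not a square in Q. Here disc(f) = -46391 is not a perfect square in Q, so the Galois group of f over Q is not contained in A_3 and must be all of S_3. The splitting field has degree |S_3| = 6 over Q, so [K : Q] = 6.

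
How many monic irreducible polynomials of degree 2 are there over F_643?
There are 206403 monic irreducible polynomials of degree 2 over F_643

Each element of F_{643^2} that lies in no proper subfield is a root of exactly one monic irreducible of degree 2 over F_643, and each such polynomial has 2 distinct roots in F_{643^2}. By Möbius inversion the count is N_643(2) = (1/2) Σ_{d|2} μ(2/d) · 643^d = (1/2)(μ(2)·643^1 + μ(1)·643^2) = 412806/2 = 206403.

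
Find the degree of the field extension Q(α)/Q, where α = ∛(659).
[Q(α):Q] = 3

The minimal polynomial of α is x^3 - 659, irreducible over Q since 659 is not a perfect cube (so x^3 - 659 has no rational root). Hence [Q(α):Q] = deg(m_α) = 3.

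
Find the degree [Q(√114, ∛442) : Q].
[Q(√114, ∛442) : Q] = 6

Let L = Q(√114, ∛442). Since Q(√114) ⊂ L and [Q(√114):Q] = 2, the tower law gives 2 | [L:Q]. Likewise Q(∛442) ⊂ L with [Q(∛442):Q] = 3 (because 442 is not a perfect cube), so 3 | [L:Q]. As gcd(2,3) = 1, [L:Q] is divisible by 6. Conversely L is generated over Q by √114 and ∛442, so [L:Q] ≤ 2·3 = 6. Therefore [Q(√114, ∛442) : Q] = 6.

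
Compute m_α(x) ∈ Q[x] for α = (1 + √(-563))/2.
m_α(x) = x^2 - x + 141

From 2α - 1 = √(-563), squaring gives (2α - 1)^2 = -563, i.e. 4α^2 - 4α + 1 = -563, so α^2 - α + (1 + 563)/4 = 0. Since -563 ≡ 1 (mod 4), (1 + 563)/4 = 141 ∈ Z. The polynomial x^2 - x + 141 has discriminant 1 - 4·(141) = -563, which is not a perfect square in Q (d = -563 is squarefree and ≠ 1), so x^2 - x + 141 is irreducible over Q. It is the minimal polynomial of α.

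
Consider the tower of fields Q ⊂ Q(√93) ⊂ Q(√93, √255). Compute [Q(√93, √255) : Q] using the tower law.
[Q(√93, √255) : Q] = 4

[Q(√93):Q] = 2 (min poly x^2 - 93, irreducible since 93 is squarefree > 1). For the top step, suppose √255 ∈ Q(√93), say √255 = c + d√93 with c, d ∈ Q. Squaring: 255 = c^2 + 93d^2 + 2cd√93. Since √93 ∉ Q this forces 2cd = 0. If d = 0 then √255 = c ∈ Q, contradicting 255 squarefree > 1. If c = 0 then 255 = 93d^2, so 93·255 = (93d)^2 is a perfect square in Q — but 93·255 = 23715 is not a perfect square (since 93 and 255 are distinct squarefree integers). Contradiction. Hence √255 ∉ Q(√93), so x^2 - 255 stays irreducible over Q(√93) and [Q(√93, √255) : Q(√93)] = 2. By the tower law, [Q(√93, √255) : Q] = 2 · 2 = 4.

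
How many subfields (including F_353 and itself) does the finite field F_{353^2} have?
F_{353^2} has 2 subfields

The subfields of F_{p^n} are exactly the fields F_{p^d} for d | n (each is the fixed field of the unique index-d subgroup of Gal(F_{p^n}/F_p) ≅ Z/nZ). The divisors of n = 2 are {1, 2}, giving 2 subfields: F_{353^1}, F_{353^2}.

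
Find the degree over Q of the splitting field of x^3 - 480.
[K : Q] = 6

The roots of x^3 - 480 are ∛480, ω∛480, ω^2∛480 where ω = e^(2πi/3) is a primitive cube root of unity, so K = Q(∛480, ω). Now [Q(∛480):Q] = 3 (since 480 is not a perfect cube, x^3 - 480 is irreducible) and [Q(ω):Q] = 2. Both 2 and 3 divide [K:Q], and [K:Q] ≤ 3·2 = 6, so [K:Q] = 6. (Equivalently: Q(∛480) ⊂ R but ω ∉ R, so [K : Q(∛480)] = 2.)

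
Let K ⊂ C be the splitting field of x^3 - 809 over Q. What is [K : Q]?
[K : Q] = 6

The roots of x^3 - 809 are ∛809, ω∛809, ω^2∛809 where ω = e^(2πi/3) is a primitive cube root of unity, so K = Q(∛809, ω). Now [Q(∛809):Q] = 3 (since 809 is not a perfect cube, x^3 - 809 is irreducible) and [Q(ω):Q] = 2. Both 2 and 3 divide [K:Q], and [K:Q] ≤ 3·2 = 6, so [K:Q] = 6. (Equivalently: Q(∛809) ⊂ R but ω ∉ R, so [K : Q(∛809)] = 2.)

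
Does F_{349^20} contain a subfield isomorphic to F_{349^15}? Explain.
No: F_{349^15} is not a subfield of F_{349^20}

F_{p^m} embeds in F_{p^n} iff m | n. Here 15 ∤ 20 (since 20 = 1·15 + 5 with remainder 5 ≠ 0), so F_{349^15} is not a subfield of F_{349^20}. Equivalently: if it were, the tower law would give 15 = [F_{349^15}:F_349] dividing [F_{349^20}:F_349] = 20, contradiction.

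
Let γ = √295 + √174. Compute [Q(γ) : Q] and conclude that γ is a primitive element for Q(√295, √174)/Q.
[Q(γ) : Q] = 4 (equivalently, Q(γ) = Q(√295, √174))

Obviously Q(γ) ⊆ Q(√295, √174), and [Q(√295, √174):Q] = 4 (since 295, 174 are distinct squarefree integers > 1 with 51330 not a perfect square). To show equality we compute the minimal polynomial of γ. From γ = √295 + √174: γ^2 = 295 + 2√(51330) + 174 = 469 + 2√(51330), so γ^2 - 469 = 2√(51330); squaring, (γ^2 - 469)^2 = 4·51330, i.e. γ^4 - 938γ^2 + 219961 - 205320 = 0, i.e. γ^4 - 938γ^2 + 14641 = 0. So γ is a root of x^4 - 938x^2 + 14641. This polynomial is irreducible over Q: it has no rational root (each ±√295 ± √174 is irrational), and any factorization into two quadratics over Q would force √(51330) ∈ Q (pairing opposite roots) or √295, √174 ∈ Q (other pairings), all impossible. Hence [Q(γ):Q] = 4 = [Q(√295, √174):Q], so Q(γ) = Q(√295, √174).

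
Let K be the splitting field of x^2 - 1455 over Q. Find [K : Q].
[K : Q] = 2

f(x) = x^2 - 1455 factors as (x - √1455)(x + √1455). The splitting field is K = Q(√1455). Since 1455 is squarefree and > 1, it is not a perfect square, so x^2 - 1455 is irreducible over Q and [Q(√1455) : Q] = 2. Hence [K : Q] = 2.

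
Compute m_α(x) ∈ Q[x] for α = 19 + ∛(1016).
m_α(x) = x^3 - 57x^2 + 1083x - 7875

Set β = α - 19 = ∛(1016), so β^3 = 1016. Then (α - 19)^3 - 1016 = 0, i.e. α is a root of g(x) = (x - 19)^3 - 1016 = x^3 - 57x^2 + 1083x - 7875. Since g(x) = h(x - 19) where h(x) = x^3 - 1016, and h is irreducible over Q (because 1016 is not a perfect cube, so h has no rational root, and a monic cubic with no rational root is irreducible), g is also irreducible (irreducibility is preserved under the substitution x → x - 19). Hence m_α(x) = x^3 - 57x^2 + 1083x - 7875.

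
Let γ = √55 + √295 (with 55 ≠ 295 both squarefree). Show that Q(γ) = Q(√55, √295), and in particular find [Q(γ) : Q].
[Q(γ) : Q] = 4 (equivalently, Q(γ) = Q(√55, √295))

Obviously Q(γ) ⊆ Q(√55, √295), and [Q(√55, √295):Q] = 4 (since 55, 295 are distinct squarefree integers > 1 with 16225 not a perfect square). To show equality we compute the minimal polynomial of γ. From γ = √55 + √295: γ^2 = 55 + 2√(16225) + 295 = 350 + 2√(16225), so γ^2 - 350 = 2√(16225); squaring, (γ^2 - 350)^2 = 4·16225, i.e. γ^4 - 700γ^2 + 122500 - 64900 = 0, i.e. γ^4 - 700γ^2 + 57600 = 0. So γ is a root of x^4 - 700x^2 + 57600. This polynomial is irreducible over Q: it has no rational root (each ±√55 ± √295 is irrational), and any factorization into two quadratics over Q would force √(16225) ∈ Q (pairing opposite roots) or √55, √295 ∈ Q (other pairings), all impossible. Hence [Q(γ):Q] = 4 = [Q(√55, √295):Q], so Q(γ) = Q(√55, √295).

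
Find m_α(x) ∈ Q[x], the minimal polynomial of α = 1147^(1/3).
m_α(x) = x^3 - 1147

α satisfies α^3 = 1147, so x^3 - 1147 annihilates α. By the rational root test, a rational root p/q (in lowest terms) of x^3 - 1147 would satisfy p^3 = 1147 q^3, forcing q = 1 and p^3 = 1147; but 1147 is not a perfect cube, contradiction. A monic cubic over Q with no rational root is irreducible (any nontrivial factorization would include a linear factor). Hence x^3 - 1147 is the minimal polynomial of α, and in particular [Q(α):Q] = 3.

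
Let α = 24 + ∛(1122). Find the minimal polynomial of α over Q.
m_α(x) = x^3 - 72x^2 + 1728x - 14946

Set β = α - 24 = ∛(1122), so β^3 = 1122. Then (α - 24)^3 - 1122 = 0, i.e. α is a root of g(x) = (x - 24)^3 - 1122 = x^3 - 72x^2 + 1728x - 14946. Since g(x) = h(x - 24) where h(x) = x^3 - 1122, and h is irreducible over Q (because 1122 is not a perfect cube, so h has no rational root, and a monic cubic with no rational root is irreducible), g is also irreducible (irreducibility is preserved under the substitution x → x - 24). Hence m_α(x) = x^3 - 72x^2 + 1728x - 14946.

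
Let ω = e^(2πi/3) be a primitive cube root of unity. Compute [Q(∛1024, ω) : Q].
[Q(∛1024, ω) : Q] = 6

[Q(∛1024):Q] = 3 (min poly x^3 - 1024, irreducible since 1024 is not a perfect cube). [Q(ω):Q] = 2 (min poly x^2 + x + 1). Since Q(∛1024) ⊂ R and ω ∉ R, we have ω ∉ Q(∛1024), so x^2 + x + 1 remains irreducible over Q(∛1024) and [Q(∛1024, ω) : Q(∛1024)] = 2. By the tower law, [Q(∛1024, ω) : Q] = 3 · 2 = 6. (In fact Q(∛1024, ω) is the splitting field of x^3 - 1024 over Q.)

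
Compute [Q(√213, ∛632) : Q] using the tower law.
[Q(√213, ∛632) : Q] = 6

Let L = Q(√213, ∛632). Since Q(√213) ⊂ L and [Q(√213):Q] = 2, the tower law gives 2 | [L:Q]. Likewise Q(∛632) ⊂ L with [Q(∛632):Q] = 3 (because 632 is not a perfect cube), so 3 | [L:Q]. As gcd(2,3) = 1, [L:Q] is divisible by 6. Conversely L is generated over Q by √213 and ∛632, so [L:Q] ≤ 2·3 = 6. Therefore [Q(√213, ∛632) : Q] = 6.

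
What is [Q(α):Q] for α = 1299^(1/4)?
[Q(α):Q] = 4

α is a root of x^4 - 1299. By Eisenstein's criterion at the prime p = 3 (which divides the constant term 1299 but p^2 = 9 does not, since 1299 is squarefree), x^4 - 1299 is irreducible over Q. Hence [Q(α):Q] = 4.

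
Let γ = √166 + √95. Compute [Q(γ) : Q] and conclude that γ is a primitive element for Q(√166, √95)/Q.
[Q(γ) : Q] = 4 (equivalently, Q(γ) = Q(√166, √95))

Obviously Q(γ) ⊆ Q(√166, √95), and [Q(√166, √95):Q] = 4 (since 166, 95 are distinct squarefree integers > 1 with 15770 not a perfect square). To show equality we compute the minimal polynomial of γ. From γ = √166 + √95: γ^2 = 166 + 2√(15770) + 95 = 261 + 2√(15770), so γ^2 - 261 = 2√(15770); squaring, (γ^2 - 261)^2 = 4·15770, i.e. γ^4 - 522γ^2 + 68121 - 63080 = 0, i.e. γ^4 - 522γ^2 + 5041 = 0. So γ is a root of x^4 - 522x^2 + 5041. This polynomial is irreducible over Q: it has no rational root (each ±√166 ± √95 is irrational), and any factorization into two quadratics over Q would force √(15770) ∈ Q (pairing opposite roots) or √166, √95 ∈ Q (other pairings), all impossible. Hence [Q(γ):Q] = 4 = [Q(√166, √95):Q], so Q(γ) = Q(√166, √95).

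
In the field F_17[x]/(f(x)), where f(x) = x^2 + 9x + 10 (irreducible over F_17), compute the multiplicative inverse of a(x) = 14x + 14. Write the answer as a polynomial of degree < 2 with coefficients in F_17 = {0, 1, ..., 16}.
a(x)^(-1) ≡ 3x + 7 (mod f(x))

Since f is irreducible over F_17, F_17[x]/(f) is a field and a(x) ≠ 0 has an inverse. Apply the extended Euclidean algorithm to f(x) and a(x) in F_17[x]: f(x) = (11x + 3)·a(x) + (2). The last nonzero remainder is the constant 2 = gcd(f, a) in F_17. Back-substituting through the division chain expresses 2 = s(x)·a(x) + t(x)·f(x) with s(x) ≡ 6x + 14 (mod f), so (6x + 14)·a(x) ≡ 2 (mod f). Multiplying by 2^(-1) ≡ 9 in F_17 gives a(x)^(-1) ≡ 9·(6x + 14) ≡ 3x + 7 (mod f). Check: (14x + 14)·(3x + 7) = 8x^2 + 4x + 13 ≡ 1 (mod x^2 + 9x + 10).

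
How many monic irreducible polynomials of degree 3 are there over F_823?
There are 185813648 monic irreducible polynomials of degree 3 over F_823

Each element of F_{823^3} that lies in no proper subfield is a root of exactly one monic irreducible of degree 3 over F_823, and each such polynomial has 3 distinct roots in F_{823^3}. By Möbius inversion the count is N_823(3) = (1/3) Σ_{d|3} μ(3/d) · 823^d = (1/3)(μ(3)·823^1 + μ(1)·823^3) = 557440944/3 = 185813648.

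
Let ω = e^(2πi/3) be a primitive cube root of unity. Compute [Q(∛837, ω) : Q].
[Q(∛837, ω) : Q] = 6

[Q(∛837):Q] = 3 (min poly x^3 - 837, irreducible since 837 is not a perfect cube). [Q(ω):Q] = 2 (min poly x^2 + x + 1). Since Q(∛837) ⊂ R and ω ∉ R, we have ω ∉ Q(∛837), so x^2 + x + 1 remains irreducible over Q(∛837) and [Q(∛837, ω) : Q(∛837)] = 2. By the tower law, [Q(∛837, ω) : Q] = 3 · 2 = 6. (In fact Q(∛837, ω) is the splitting field of x^3 - 837 over Q.)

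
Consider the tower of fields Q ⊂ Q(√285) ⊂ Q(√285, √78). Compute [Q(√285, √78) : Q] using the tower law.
[Q(√285, √78) : Q] = 4

[Q(√285):Q] = 2 (min poly x^2 - 285, irreducible since 285 is squarefree > 1). For the top step, suppose √78 ∈ Q(√285), say √78 = c + d√285 with c, d ∈ Q. Squaring: 78 = c^2 + 285d^2 + 2cd√285. Since √285 ∉ Q this forces 2cd = 0. If d = 0 then √78 = c ∈ Q, contradicting 78 squarefree > 1. If c = 0 then 78 = 285d^2, so 285·78 = (285d)^2 is a perfect square in Q — but 285·78 = 22230 is not a perfect square (since 285 and 78 are distinct squarefree integers). Contradiction. Hence √78 ∉ Q(√285), so x^2 - 78 stays irreducible over Q(√285) and [Q(√285, √78) : Q(√285)] = 2. By the tower law, [Q(√285, √78) : Q] = 2 · 2 = 4.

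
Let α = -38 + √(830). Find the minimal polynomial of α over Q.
m_α(x) = x^2 + 76x + 614

From α + 38 = √(830), squaring gives (α + 38)^2 = 830, i.e. α^2 + 76α + 1444 = 830, so α^2 + 76α + 614 = 0. The discriminant of x^2 + 76x + 614 is (76)^2 - 4·(614) = 5776 - 2456 = 3320, and 4·(830) is not a perfect square in Q since 830 is squarefree and ≠ 1. Hence x^2 + 76x + 614 is irreducible over Q and is the minimal polynomial of α.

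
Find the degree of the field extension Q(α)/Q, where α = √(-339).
[Q(α):Q] = 2

[Q(α):Q] equals the degree of the minimal polynomial of α. Here α^2 = -339 and x^2 + 339 is irreducible (d = -339 is squarefree, ≠ 1, hence not a square), so deg(m_α) = 2. Thus [Q(α):Q] = 2.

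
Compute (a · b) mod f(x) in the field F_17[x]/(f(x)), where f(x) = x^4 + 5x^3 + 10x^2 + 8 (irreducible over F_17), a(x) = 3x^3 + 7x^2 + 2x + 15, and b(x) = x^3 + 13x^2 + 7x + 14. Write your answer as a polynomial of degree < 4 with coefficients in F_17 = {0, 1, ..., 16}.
a · b ≡ 7x^3 + 7x^2 + 4x + 13 (mod f(x))

Multiply in F_17[x]: a(x)·b(x) = (3x^3 + 7x^2 + 2x + 15)·(x^3 + 13x^2 + 7x + 14) = 3x^6 + 12x^5 + 12x^4 + 13x^3 + x^2 + 14x + 6. This has degree ≥ 4, so divide by f(x) over F_17: 3x^6 + 12x^5 + 12x^4 + 13x^3 + x^2 + 14x + 6 = (3x^2 + 14x + 14)·(x^4 + 5x^3 + 10x^2 + 8) + (7x^3 + 7x^2 + 4x + 13). Hence a·b ≡ 7x^3 + 7x^2 + 4x + 13 (mod f). (F_17[x]/(f) is a field with 17^4 = 83521 elements since f is irreducible of degree 4.)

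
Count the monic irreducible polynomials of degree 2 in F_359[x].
There are 64261 monic irreducible polynomials of degree 2 over F_359

Each element of F_{359^2} that lies in no proper subfield is a root of exactly one monic irreducible of degree 2 over F_359, and each such polynomial has 2 distinct roots in F_{359^2}. By Möbius inversion the count is N_359(2) = (1/2) Σ_{d|2} μ(2/d) · 359^d = (1/2)(μ(2)·359^1 + μ(1)·359^2) = 128522/2 = 64261.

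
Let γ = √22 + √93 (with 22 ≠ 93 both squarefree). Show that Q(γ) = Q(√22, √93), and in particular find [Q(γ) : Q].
[Q(γ) : Q] = 4 (equivalently, Q(γ) = Q(√22, √93))

Obviously Q(γ) ⊆ Q(√22, √93), and [Q(√22, √93):Q] = 4 (since 22, 93 are distinct squarefree integers > 1 with 2046 not a perfect square). To show equality we compute the minimal polynomial of γ. From γ = √22 + √93: γ^2 = 22 + 2√(2046) + 93 = 115 + 2√(2046), so γ^2 - 115 = 2√(2046); squaring, (γ^2 - 115)^2 = 4·2046, i.e. γ^4 - 230γ^2 + 13225 - 8184 = 0, i.e. γ^4 - 230γ^2 + 5041 = 0. So γ is a root of x^4 - 230x^2 + 5041. This polynomial is irreducible over Q: it has no rational root (each ±√22 ± √93 is irrational), and any factorization into two quadratics over Q would force √(2046) ∈ Q (pairing opposite roots) or √22, √93 ∈ Q (other pairings), all impossible. Hence [Q(γ):Q] = 4 = [Q(√22, √93):Q], so Q(γ) = Q(√22, √93).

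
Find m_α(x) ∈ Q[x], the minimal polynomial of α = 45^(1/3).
m_α(x) = x^3 - 45

α satisfies α^3 = 45, so x^3 - 45 annihilates α. By the rational root test, a rational root p/q (in lowest terms) of x^3 - 45 would satisfy p^3 = 45 q^3, forcing q = 1 and p^3 = 45; but 45 is not a perfect cube, contradiction. A monic cubic over Q with no rational root is irreducible (any nontrivial factorization would include a linear factor). Hence x^3 - 45 is the minimal polynomial of α, and in particular [Q(α):Q] = 3.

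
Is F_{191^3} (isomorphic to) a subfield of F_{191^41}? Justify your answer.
No: F_{191^3} is not a subfield of F_{191^41}

F_{p^m} embeds in F_{p^n} iff m | n. Here 3 ∤ 41 (since 41 = 13·3 + 2 with remainder 2 ≠ 0), so F_{191^3} is not a subfield of F_{191^41}. Equivalently: if it were, the tower law would give 3 = [F_{191^3}:F_191] dividing [F_{191^41}:F_191] = 41, contradiction.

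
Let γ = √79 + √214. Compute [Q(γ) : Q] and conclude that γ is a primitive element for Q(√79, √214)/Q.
[Q(γ) : Q] = 4 (equivalently, Q(γ) = Q(√79, √214))

Obviously Q(γ) ⊆ Q(√79, √214), and [Q(√79, √214):Q] = 4 (since 79, 214 are distinct squarefree integers > 1 with 16906 not a perfect square). To show equality we compute the minimal polynomial of γ. From γ = √79 + √214: γ^2 = 79 + 2√(16906) + 214 = 293 + 2√(16906), so γ^2 - 293 = 2√(16906); squaring, (γ^2 - 293)^2 = 4·16906, i.e. γ^4 - 586γ^2 + 85849 - 67624 = 0, i.e. γ^4 - 586γ^2 + 18225 = 0. So γ is a root of x^4 - 586x^2 + 18225. This polynomial is irreducible over Q: it has no rational root (each ±√79 ± √214 is irrational), and any factorization into two quadratics over Q would force √(16906) ∈ Q (pairing opposite roots) or √79, √214 ∈ Q (other pairings), all impossible. Hence [Q(γ):Q] = 4 = [Q(√79, √214):Q], so Q(γ) = Q(√79, √214).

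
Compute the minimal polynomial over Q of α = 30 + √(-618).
m_α(x) = x^2 - 60x + 1518

From α - 30 = √(-618), squaring gives (α - 30)^2 = -618, i.e. α^2 - 60α + 900 = -618, so α^2 - 60α + 1518 = 0. The discriminant of x^2 - 60x + 1518 is (-60)^2 - 4·(1518) = 3600 - 6072 = -2472, and 4·(-618) is not a perfect square in Q since -618 is squarefree and ≠ 1. Hence x^2 - 60x + 1518 is irreducible over Q and is the minimal polynomial of α.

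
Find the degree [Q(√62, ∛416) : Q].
[Q(√62, ∛416) : Q] = 6

Let L = Q(√62, ∛416). Since Q(√62) ⊂ L and [Q(√62):Q] = 2, the tower law gives 2 | [L:Q]. Likewise Q(∛416) ⊂ L with [Q(∛416):Q] = 3 (because 416 is not a perfect cube), so 3 | [L:Q]. As gcd(2,3) = 1, [L:Q] is divisible by 6. Conversely L is generated over Q by √62 and ∛416, so [L:Q] ≤ 2·3 = 6. Therefore [Q(√62, ∛416) : Q] = 6.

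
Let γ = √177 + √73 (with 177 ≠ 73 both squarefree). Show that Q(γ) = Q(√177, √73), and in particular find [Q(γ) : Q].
[Q(γ) : Q] = 4 (equivalently, Q(γ) = Q(√177, √73))

Obviously Q(γ) ⊆ Q(√177, √73), and [Q(√177, √73):Q] = 4 (since 177, 73 are distinct squarefree integers > 1 with 12921 not a perfect square). To show equality we compute the minimal polynomial of γ. From γ = √177 + √73: γ^2 = 177 + 2√(12921) + 73 = 250 + 2√(12921), so γ^2 - 250 = 2√(12921); squaring, (γ^2 - 250)^2 = 4·12921, i.e. γ^4 - 500γ^2 + 62500 - 51684 = 0, i.e. γ^4 - 500γ^2 + 10816 = 0. So γ is a root of x^4 - 500x^2 + 10816. This polynomial is irreducible over Q: it has no rational root (each ±√177 ± √73 is irrational), and any factorization into two quadratics over Q would force √(12921) ∈ Q (pairing opposite roots) or √177, √73 ∈ Q (other pairings), all impossible. Hence [Q(γ):Q] = 4 = [Q(√177, √73):Q], so Q(γ) = Q(√177, √73).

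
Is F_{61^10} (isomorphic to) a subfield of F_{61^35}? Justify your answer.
No: F_{61^10} is not a subfield of F_{61^35}

F_{p^m} embeds in F_{p^n} iff m | n. Here 10 ∤ 35 (since 35 = 3·10 + 5 with remainder 5 ≠ 0), so F_{61^10} is not a subfield of F_{61^35}. Equivalently: if it were, the tower law would give 10 = [F_{61^10}:F_61] dividing [F_{61^35}:F_61] = 35, contradiction.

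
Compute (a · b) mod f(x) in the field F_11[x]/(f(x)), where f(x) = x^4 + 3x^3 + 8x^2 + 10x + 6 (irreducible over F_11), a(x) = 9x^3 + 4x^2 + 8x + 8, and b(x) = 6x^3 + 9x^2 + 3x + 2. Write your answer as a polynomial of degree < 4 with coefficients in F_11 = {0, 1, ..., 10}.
a · b ≡ 10x^3 + 10x^2 + x + 3 (mod f(x))

Multiply in F_11[x]: a(x)·b(x) = (9x^3 + 4x^2 + 8x + 8)·(6x^3 + 9x^2 + 3x + 2) = 10x^6 + 6x^5 + x^4 + 7x^3 + 5x^2 + 7x + 5. This has degree ≥ 4, so divide by f(x) over F_11: 10x^6 + 6x^5 + x^4 + 7x^3 + 5x^2 + 7x + 5 = (10x^2 + 9x + 4)·(x^4 + 3x^3 + 8x^2 + 10x + 6) + (10x^3 + 10x^2 + x + 3). Hence a·b ≡ 10x^3 + 10x^2 + x + 3 (mod f). (F_11[x]/(f) is a field with 11^4 = 14641 elements since f is irreducible of degree 4.)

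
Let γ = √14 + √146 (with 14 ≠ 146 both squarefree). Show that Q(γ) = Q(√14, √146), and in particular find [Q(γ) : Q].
[Q(γ) : Q] = 4 (equivalently, Q(γ) = Q(√14, √146))

Obviously Q(γ) ⊆ Q(√14, √146), and [Q(√14, √146):Q] = 4 (since 14, 146 are distinct squarefree integers > 1 with 2044 not a perfect square). To show equality we compute the minimal polynomial of γ. From γ = √14 + √146: γ^2 = 14 + 2√(2044) + 146 = 160 + 2√(2044), so γ^2 - 160 = 2√(2044); squaring, (γ^2 - 160)^2 = 4·2044, i.e. γ^4 - 320γ^2 + 25600 - 8176 = 0, i.e. γ^4 - 320γ^2 + 17424 = 0. So γ is a root of x^4 - 320x^2 + 17424. This polynomial is irreducible over Q: it has no rational root (each ±√14 ± √146 is irrational), and any factorization into two quadratics over Q would force √(2044) ∈ Q (pairing opposite roots) or √14, √146 ∈ Q (other pairings), all impossible. Hence [Q(γ):Q] = 4 = [Q(√14, √146):Q], so Q(γ) = Q(√14, √146).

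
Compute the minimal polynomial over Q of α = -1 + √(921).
m_α(x) = x^2 + 2x - 920

From α + 1 = √(921), squaring gives (α + 1)^2 = 921, i.e. α^2 + 2α + 1 = 921, so α^2 + 2α - 920 = 0. The discriminant of x^2 + 2x - 920 is (2)^2 - 4·(-920) = 4 + 3680 = 3684, and 4·(921) is not a perfect square in Q since 921 is squarefree and ≠ 1. Hence x^2 + 2x - 920 is irreducible over Q and is the minimal polynomial of α.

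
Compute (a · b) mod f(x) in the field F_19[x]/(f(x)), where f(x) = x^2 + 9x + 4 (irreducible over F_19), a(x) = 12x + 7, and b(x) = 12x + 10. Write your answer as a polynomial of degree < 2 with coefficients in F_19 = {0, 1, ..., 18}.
a · b ≡ 10x + 7 (mod f(x))

Multiply in F_19[x]: a(x)·b(x) = (12x + 7)·(12x + 10) = 11x^2 + 14x + 13. This has degree ≥ 2, so divide by f(x) over F_19: 11x^2 + 14x + 13 = (11)·(x^2 + 9x + 4) + (10x + 7). Hence a·b ≡ 10x + 7 (mod f). (F_19[x]/(f) is a field with 19^2 = 361 elements since f is irreducible of degree 2.)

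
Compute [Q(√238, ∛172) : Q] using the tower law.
[Q(√238, ∛172) : Q] = 6

Let L = Q(√238, ∛172). Since Q(√238) ⊂ L and [Q(√238):Q] = 2, the tower law gives 2 | [L:Q]. Likewise Q(∛172) ⊂ L with [Q(∛172):Q] = 3 (because 172 is not a perfect cube), so 3 | [L:Q]. As gcd(2,3) = 1, [L:Q] is divisible by 6. Conversely L is generated over Q by √238 and ∛172, so [L:Q] ≤ 2·3 = 6. Therefore [Q(√238, ∛172) : Q] = 6.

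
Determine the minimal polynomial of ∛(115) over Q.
m_α(x) = x^3 - 115

α satisfies α^3 = 115, so x^3 - 115 annihilates α. By the rational root test, a rational root p/q (in lowest terms) of x^3 - 115 would satisfy p^3 = 115 q^3, forcing q = 1 and p^3 = 115; but 115 is not a perfect cube, contradiction. A monic cubic over Q with no rational root is irreducible (any nontrivial factorization would include a linear factor). Hence x^3 - 115 is the minimal polynomial of α, and in particular [Q(α):Q] = 3.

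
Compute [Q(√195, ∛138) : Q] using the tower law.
[Q(√195, ∛138) : Q] = 6

Let L = Q(√195, ∛138). Since Q(√195) ⊂ L and [Q(√195):Q] = 2, the tower law gives 2 | [L:Q]. Likewise Q(∛138) ⊂ L with [Q(∛138):Q] = 3 (because 138 is not a perfect cube), so 3 | [L:Q]. As gcd(2,3) = 1, [L:Q] is divisible by 6. Conversely L is generated over Q by √195 and ∛138, so [L:Q] ≤ 2·3 = 6. Therefore [Q(√195, ∛138) : Q] = 6.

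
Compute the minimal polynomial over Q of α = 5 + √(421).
m_α(x) = x^2 - 10x - 396

From α - 5 = √(421), squaring gives (α - 5)^2 = 421, i.e. α^2 - 10α + 25 = 421, so α^2 - 10α - 396 = 0. The discriminant of x^2 - 10x - 396 is (-10)^2 - 4·(-396) = 100 + 1584 = 1684, and 4·(421) is not a perfect square in Q since 421 is squarefree and ≠ 1. Hence x^2 - 10x - 396 is irreducible over Q and is the minimal polynomial of α.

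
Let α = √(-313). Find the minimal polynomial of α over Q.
m_α(x) = x^2 + 313

α satisfies α^2 + 313 = 0, so x^2 + 313 annihilates α. Since d = -313 is squarefree and ≠ 1, it is not a perfect square in Q, so x^2 + 313 has no rational root and is therefore irreducible over Q (a degree-2 polynomial over a field is irreducible iff it has no root). Hence m_α(x) = x^2 + 313.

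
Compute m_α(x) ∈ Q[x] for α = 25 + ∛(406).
m_α(x) = x^3 - 75x^2 + 1875x - 16031

Set β = α - 25 = ∛(406), so β^3 = 406. Then (α - 25)^3 - 406 = 0, i.e. α is a root of g(x) = (x - 25)^3 - 406 = x^3 - 75x^2 + 1875x - 16031. Since g(x) = h(x - 25) where h(x) = x^3 - 406, and h is irreducible over Q (because 406 is not a perfect cube, so h has no rational root, and a monic cubic with no rational root is irreducible), g is also irreducible (irreducibility is preserved under the substitution x → x - 25). Hence m_α(x) = x^3 - 75x^2 + 1875x - 16031.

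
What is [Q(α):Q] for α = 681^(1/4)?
[Q(α):Q] = 4

α is a root of x^4 - 681. By Eisenstein's criterion at the prime p = 3 (which divides the constant term 681 but p^2 = 9 does not, since 681 is squarefree), x^4 - 681 is irreducible over Q. Hence [Q(α):Q] = 4.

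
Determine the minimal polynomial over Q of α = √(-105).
m_α(x) = x^2 + 105

α satisfies α^2 + 105 = 0, so x^2 + 105 annihilates α. Since d = -105 is squarefree and ≠ 1, it is not a perfect square in Q, so x^2 + 105 has no rational root and is therefore irreducible over Q (a degree-2 polynomial over a field is irreducible iff it has no root). Hence m_α(x) = x^2 + 105.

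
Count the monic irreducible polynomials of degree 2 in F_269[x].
There are 36046 monic irreducible polynomials of degree 2 over F_269

Each element of F_{269^2} that lies in no proper subfield is a root of exactly one monic irreducible of degree 2 over F_269, and each such polynomial has 2 distinct roots in F_{269^2}. By Möbius inversion the count is N_269(2) = (1/2) Σ_{d|2} μ(2/d) · 269^d = (1/2)(μ(2)·269^1 + μ(1)·269^2) = 72092/2 = 36046.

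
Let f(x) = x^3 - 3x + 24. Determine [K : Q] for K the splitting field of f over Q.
[K : Q] = 6

By the rational root test, any rational root of the monic integer polynomial f(x) = x^3 - 3x + 24 must be an integer dividing the constant term 24, i.e. one of ±{1, 2, 3, 4, 6, 8, 12, 24}. Evaluating: f(1) = 22, f(-1) = 26, f(2) = 26, f(-2) = 22, f(3) = 42, f(-3) = 6, f(4) = 76, f(-4) = -28, f(6) = 222, f(-6) = -174, f(8) = 512, f(-8) = -464, f(12) = 1716, f(-12) = -1668, f(24) = 13776, f(-24) = -13728; none is 0, so f has no rational root and is therefore irreducible over Q (a cubic with no linear factor over a field is irreducible). For an irreducible cubic, the Galois group is A_3 or S_3 according as the discriminant disc(f) = -4a^3 - 27b^2 = -4·(-3)^3 - 27·(24)^2 = -15444 is or is not a square in Q. Here disc(f) = -15444 is not a perfect square in Q, so the Galois group of f over Q is not contained in A_3 and must be all of S_3. The splitting field has degree |S_3| = 6 over Q, so [K : Q] = 6.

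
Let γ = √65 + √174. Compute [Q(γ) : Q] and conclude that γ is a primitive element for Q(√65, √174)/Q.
[Q(γ) : Q] = 4 (equivalently, Q(γ) = Q(√65, √174))

Obviously Q(γ) ⊆ Q(√65, √174), and [Q(√65, √174):Q] = 4 (since 65, 174 are distinct squarefree integers > 1 with 11310 not a perfect square). To show equality we compute the minimal polynomial of γ. From γ = √65 + √174: γ^2 = 65 + 2√(11310) + 174 = 239 + 2√(11310), so γ^2 - 239 = 2√(11310); squaring, (γ^2 - 239)^2 = 4·11310, i.e. γ^4 - 478γ^2 + 57121 - 45240 = 0, i.e. γ^4 - 478γ^2 + 11881 = 0. So γ is a root of x^4 - 478x^2 + 11881. This polynomial is irreducible over Q: it has no rational root (each ±√65 ± √174 is irrational), and any factorization into two quadratics over Q would force √(11310) ∈ Q (pairing opposite roots) or √65, √174 ∈ Q (other pairings), all impossible. Hence [Q(γ):Q] = 4 = [Q(√65, √174):Q], so Q(γ) = Q(√65, √174).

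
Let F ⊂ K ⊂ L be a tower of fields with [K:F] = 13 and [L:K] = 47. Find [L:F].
[L:F] = 611

The tower law says that for any tower of field extensions F ⊂ K ⊂ L with finite degrees, [L:F] = [L:K] · [K:F]. Here this gives [L:F] = 47 · 13 = 611.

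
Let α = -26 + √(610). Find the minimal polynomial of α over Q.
m_α(x) = x^2 + 52x + 66

From α + 26 = √(610), squaring gives (α + 26)^2 = 610, i.e. α^2 + 52α + 676 = 610, so α^2 + 52α + 66 = 0. The discriminant of x^2 + 52x + 66 is (52)^2 - 4·(66) = 2704 - 264 = 2440, and 4·(610) is not a perfect square in Q since 610 is squarefree and ≠ 1. Hence x^2 + 52x + 66 is irreducible over Q and is the minimal polynomial of α.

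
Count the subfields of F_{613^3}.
F_{613^3} has 2 subfields

The subfields of F_{p^n} are exactly the fields F_{p^d} for d | n (each is the fixed field of the unique index-d subgroup of Gal(F_{p^n}/F_p) ≅ Z/nZ). The divisors of n = 3 are {1, 3}, giving 2 subfields: F_{613^1}, F_{613^3}.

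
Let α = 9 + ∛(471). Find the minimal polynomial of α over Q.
m_α(x) = x^3 - 27x^2 + 243x - 1200

Set β = α - 9 = ∛(471), so β^3 = 471. Then (α - 9)^3 - 471 = 0, i.e. α is a root of g(x) = (x - 9)^3 - 471 = x^3 - 27x^2 + 243x - 1200. Since g(x) = h(x - 9) where h(x) = x^3 - 471, and h is irreducible over Q (because 471 is not a perfect cube, so h has no rational root, and a monic cubic with no rational root is irreducible), g is also irreducible (irreducibility is preserved under the substitution x → x - 9). Hence m_α(x) = x^3 - 27x^2 + 243x - 1200.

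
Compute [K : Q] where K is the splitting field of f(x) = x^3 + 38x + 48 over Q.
[K : Q] = 6

By the rational root test, any rational root of the monic integer polynomial f(x) = x^3 + 38x + 48 must be an integer dividing the constant term 48, i.e. one of ±{1, 2, 3, 4, 6, 8, 12, 16, 24, 48}. Evaluating: f(1) = 87, f(-1) = 9, f(2) = 132, f(-2) = -36, f(3) = 189, f(-3) = -93, f(4) = 264, f(-4) = -168, f(6) = 492, f(-6) = -396, f(8) = 864, f(-8) = -768, f(12) = 2232, f(-12) = -2136, f(16) = 4752, f(-16) = -4656, f(24) = 14784, f(-24) = -14688, f(48) = 112464, f(-48) = -112368; none is 0, so f has no rational root and is therefore irreducible over Q (a cubic with no linear factor over a field is irreducible). For an irreducible cubic, the Galois group is A_3 or S_3 according as the discriminant disc(f) = -4a^3 - 27b^2 = -4·(38)^3 - 27·(48)^2 = -281696 is or is not a square in Q. Here disc(f) = -281696 is not a perfect square in Q, so the Galois group of f over Q is not contained in A_3 and must be all of S_3. The splitting field has degree |S_3| = 6 over Q, so [K : Q] = 6.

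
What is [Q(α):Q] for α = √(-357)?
[Q(α):Q] = 2

[Q(α):Q] equals the degree of the minimal polynomial of α. Here α^2 = -357 and x^2 + 357 is irreducible (d = -357 is squarefree, ≠ 1, hence not a square), so deg(m_α) = 2. Thus [Q(α):Q] = 2.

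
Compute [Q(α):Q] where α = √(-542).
[Q(α):Q] = 2

[Q(α):Q] equals the degree of the minimal polynomial of α. Here α^2 = -542 and x^2 + 542 is irreducible (d = -542 is squarefree, ≠ 1, hence not a square), so deg(m_α) = 2. Thus [Q(α):Q] = 2.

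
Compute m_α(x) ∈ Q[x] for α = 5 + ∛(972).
m_α(x) = x^3 - 15x^2 + 75x - 1097

Set β = α - 5 = ∛(972), so β^3 = 972. Then (α - 5)^3 - 972 = 0, i.e. α is a root of g(x) = (x - 5)^3 - 972 = x^3 - 15x^2 + 75x - 1097. Since g(x) = h(x - 5) where h(x) = x^3 - 972, and h is irreducible over Q (because 972 is not a perfect cube, so h has no rational root, and a monic cubic with no rational root is irreducible), g is also irreducible (irreducibility is preserved under the substitution x → x - 5). Hence m_α(x) = x^3 - 15x^2 + 75x - 1097.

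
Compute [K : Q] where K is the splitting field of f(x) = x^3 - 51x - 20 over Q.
[K : Q] = 6

By the rational root test, any rational root of the monic integer polynomial f(x) = x^3 - 51x - 20 must be an integer dividing the constant term -20, i.e. one of ±{1, 2, 4, 5, 10, 20}. Evaluating: f(1) = -70, f(-1) = 30, f(2) = -114, f(-2) = 74, f(4) = -160, f(-4) = 120, f(5) = -150, f(-5) = 110, f(10) = 470, f(-10) = -510, f(20) = 6960, f(-20) = -7000; none is 0, so f has no rational root and is therefore irreducible over Q (a cubic with no linear factor over a field is irreducible). For an irreducible cubic, the Galois group is A_3 or S_3 according as the discriminant disc(f) = -4a^3 - 27b^2 = -4·(-51)^3 - 27·(-20)^2 = 519804 is or is not a square in Q. Here disc(f) = 519804 is not a perfect square in Q, so the Galois group of f over Q is not contained in A_3 and must be all of S_3. The splitting field has degree |S_3| = 6 over Q, so [K : Q] = 6.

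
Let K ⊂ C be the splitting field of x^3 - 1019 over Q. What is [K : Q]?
[K : Q] = 6

The roots of x^3 - 1019 are ∛1019, ω∛1019, ω^2∛1019 where ω = e^(2πi/3) is a primitive cube root of unity, so K = Q(∛1019, ω). Now [Q(∛1019):Q] = 3 (since 1019 is not a perfect cube, x^3 - 1019 is irreducible) and [Q(ω):Q] = 2. Both 2 and 3 divide [K:Q], and [K:Q] ≤ 3·2 = 6, so [K:Q] = 6. (Equivalently: Q(∛1019) ⊂ R but ω ∉ R, so [K : Q(∛1019)] = 2.)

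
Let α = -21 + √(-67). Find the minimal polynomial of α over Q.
m_α(x) = x^2 + 42x + 508

From α + 21 = √(-67), squaring gives (α + 21)^2 = -67, i.e. α^2 + 42α + 441 = -67, so α^2 + 42α + 508 = 0. The discriminant of x^2 + 42x + 508 is (42)^2 - 4·(508) = 1764 - 2032 = -268, and 4·(-67) is not a perfect square in Q since -67 is squarefree and ≠ 1. Hence x^2 + 42x + 508 is irreducible over Q and is the minimal polynomial of α.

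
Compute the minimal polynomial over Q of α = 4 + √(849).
m_α(x) = x^2 - 8x - 833

From α - 4 = √(849), squaring gives (α - 4)^2 = 849, i.e. α^2 - 8α + 16 = 849, so α^2 - 8α - 833 = 0. The discriminant of x^2 - 8x - 833 is (-8)^2 - 4·(-833) = 64 + 3332 = 3396, and 4·(849) is not a perfect square in Q since 849 is squarefree and ≠ 1. Hence x^2 - 8x - 833 is irreducible over Q and is the minimal polynomial of α.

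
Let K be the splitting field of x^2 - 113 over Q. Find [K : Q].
[K : Q] = 2

f(x) = x^2 - 113 factors as (x - √113)(x + √113). The splitting field is K = Q(√113). Since 113 is squarefree and > 1, it is not a perfect square, so x^2 - 113 is irreducible over Q and [Q(√113) : Q] = 2. Hence [K : Q] = 2.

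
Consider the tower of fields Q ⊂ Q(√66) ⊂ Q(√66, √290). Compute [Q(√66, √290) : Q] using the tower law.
[Q(√66, √290) : Q] = 4

[Q(√66):Q] = 2 (min poly x^2 - 66, irreducible since 66 is squarefree > 1). For the top step, suppose √290 ∈ Q(√66), say √290 = c + d√66 with c, d ∈ Q. Squaring: 290 = c^2 + 66d^2 + 2cd√66. Since √66 ∉ Q this forces 2cd = 0. If d = 0 then √290 = c ∈ Q, contradicting 290 squarefree > 1. If c = 0 then 290 = 66d^2, so 66·290 = (66d)^2 is a perfect square in Q — but 66·290 = 19140 is not a perfect square (since 66 and 290 are distinct squarefree integers). Contradiction. Hence √290 ∉ Q(√66), so x^2 - 290 stays irreducible over Q(√66) and [Q(√66, √290) : Q(√66)] = 2. By the tower law, [Q(√66, √290) : Q] = 2 · 2 = 4.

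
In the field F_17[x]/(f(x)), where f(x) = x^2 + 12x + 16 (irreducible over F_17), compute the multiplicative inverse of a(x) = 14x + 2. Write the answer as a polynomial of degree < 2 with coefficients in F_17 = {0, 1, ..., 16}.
a(x)^(-1) ≡ 14x + 13 (mod f(x))

Since f is irreducible over F_17, F_17[x]/(f) is a field and a(x) ≠ 0 has an inverse. Apply the extended Euclidean algorithm to f(x) and a(x) in F_17[x]: f(x) = (11x + 9)·a(x) + (15). The last nonzero remainder is the constant 15 = gcd(f, a) in F_17. Back-substituting through the division chain expresses 15 = s(x)·a(x) + t(x)·f(x) with s(x) ≡ 6x + 8 (mod f), so (6x + 8)·a(x) ≡ 15 (mod f). Multiplying by 15^(-1) ≡ 8 in F_17 gives a(x)^(-1) ≡ 8·(6x + 8) ≡ 14x + 13 (mod f). Check: (14x + 2)·(14x + 13) = 9x^2 + 6x + 9 ≡ 1 (mod x^2 + 12x + 16).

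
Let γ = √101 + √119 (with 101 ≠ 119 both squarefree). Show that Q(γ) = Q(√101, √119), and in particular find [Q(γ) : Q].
[Q(γ) : Q] = 4 (equivalently, Q(γ) = Q(√101, √119))

Obviously Q(γ) ⊆ Q(√101, √119), and [Q(√101, √119):Q] = 4 (since 101, 119 are distinct squarefree integers > 1 with 12019 not a perfect square). To show equality we compute the minimal polynomial of γ. From γ = √101 + √119: γ^2 = 101 + 2√(12019) + 119 = 220 + 2√(12019), so γ^2 - 220 = 2√(12019); squaring, (γ^2 - 220)^2 = 4·12019, i.e. γ^4 - 440γ^2 + 48400 - 48076 = 0, i.e. γ^4 - 440γ^2 + 324 = 0. So γ is a root of x^4 - 440x^2 + 324. This polynomial is irreducible over Q: it has no rational root (each ±√101 ± √119 is irrational), and any factorization into two quadratics over Q would force √(12019) ∈ Q (pairing opposite roots) or √101, √119 ∈ Q (other pairings), all impossible. Hence [Q(γ):Q] = 4 = [Q(√101, √119):Q], so Q(γ) = Q(√101, √119).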